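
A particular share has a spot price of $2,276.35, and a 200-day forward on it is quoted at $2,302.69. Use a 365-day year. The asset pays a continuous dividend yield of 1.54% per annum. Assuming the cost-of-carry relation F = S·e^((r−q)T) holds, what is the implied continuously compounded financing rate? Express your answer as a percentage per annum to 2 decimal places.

From F = S·e^((r−q)T): (r − q) = ln(F/S)/T
ln(2302.69/2276.35) = ln(1.011571) = 0.011505
(r − q) = 0.011505 / (200/365) = 0.020997
r = ln(F/S)/T + q = 0.020997 + 0.0154 = 0.036397
r = 3.64%

3.64%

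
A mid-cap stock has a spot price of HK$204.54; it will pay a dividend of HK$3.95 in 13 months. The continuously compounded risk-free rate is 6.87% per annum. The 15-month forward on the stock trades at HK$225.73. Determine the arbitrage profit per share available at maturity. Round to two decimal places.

HK$6.84 per share

PV(dividends) I = 3.95·e^(−0.0687·13/12) = 3.6667
Fair forward F* = (S − I)·e^(rT) = (204.54 − 3.6667)·e^0.085875 = 200.8733 × 1.089670 = 218.8856
Market HK$225.73 > fair 218.8856: forward overpriced → cash-and-carry (borrow at r, buy the stock and collect the dividends, short the forward).
Profit at T = |F_mkt − F*| = |225.73 − 218.8856| = HK$6.84 per share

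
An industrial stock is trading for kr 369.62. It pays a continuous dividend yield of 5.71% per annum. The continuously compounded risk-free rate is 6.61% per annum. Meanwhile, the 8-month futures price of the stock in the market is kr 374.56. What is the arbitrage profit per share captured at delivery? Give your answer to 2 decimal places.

Fair futures: F* = S·e^(carry·T), with carry = (r − q) = 0.0661 − 0.0571 = 0.0090
F* = 369.62 · e^(0.0090 × 8/12) = 369.62 · e^0.006000 = 369.62 × 1.006018 = kr 371.8444
Market kr 374.56 > fair kr 371.8444: forward overpriced → cash-and-carry (buy spot, short the forward).
At maturity, profit = |F_mkt − F*| = |374.56 − 371.8444| = kr 2.72 per share

kr 2.72 per share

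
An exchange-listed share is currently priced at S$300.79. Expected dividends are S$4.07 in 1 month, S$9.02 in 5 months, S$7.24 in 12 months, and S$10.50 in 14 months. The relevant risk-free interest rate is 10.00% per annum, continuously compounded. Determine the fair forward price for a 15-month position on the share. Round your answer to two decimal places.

PV(dividends) I = 4.07·e^(−0.1000·1/12) + 9.02·e^(−0.1000·5/12) + 7.24·e^(−0.1000·12/12) + 10.50·e^(−0.1000·14/12)
I = 4.0362 + 8.6519 + 6.5510 + 9.3438 = 28.5829
F = (S − I)·e^(rT) = (300.79 − 28.5829) · e^(0.1000·15/12)
= 272.2071 · e^0.125000 = 272.2071 × 1.133148 = S$308.45

S$308.45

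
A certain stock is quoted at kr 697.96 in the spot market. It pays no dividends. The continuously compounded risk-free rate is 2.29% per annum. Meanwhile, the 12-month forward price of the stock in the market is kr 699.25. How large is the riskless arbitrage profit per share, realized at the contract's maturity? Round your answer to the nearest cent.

Fair forward: F* = S·e^(carry·T), with carry = r = 0.0229
F* = 697.96 · e^(0.0229 × 12/12) = 697.96 · e^0.022900 = 697.96 × 1.023164 = kr 714.1275
Market kr 699.25 < fair kr 714.1275: forward underpriced → reverse cash-and-carry (short spot, go long the forward).
At maturity, profit = |F_mkt − F*| = |699.25 − 714.1275| = kr 14.88 per share

kr 14.88 per share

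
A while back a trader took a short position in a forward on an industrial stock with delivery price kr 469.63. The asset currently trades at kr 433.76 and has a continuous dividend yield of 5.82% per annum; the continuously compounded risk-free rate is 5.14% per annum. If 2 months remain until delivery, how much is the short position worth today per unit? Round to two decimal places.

Current fair forward for the remaining 2 months: F = S·e^((r − q)·T), (r − q) = 0.0514 − 0.0582 = -0.0068
F = 433.76 · e^(-0.0068 × 2/12) = 433.76 × 0.998867 = 433.2685
Value of long forward = (F − K)·e^(−rT) = (433.2685 − 469.63) · e^(−0.0514·2/12)
= -36.3615 × 0.991470 = -36.05
Short position value = −(long value) = kr 36.05

kr 36.05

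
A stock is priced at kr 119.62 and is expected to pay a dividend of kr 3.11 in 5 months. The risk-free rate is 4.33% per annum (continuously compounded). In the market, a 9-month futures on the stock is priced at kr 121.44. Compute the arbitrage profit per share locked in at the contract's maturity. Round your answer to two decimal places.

PV(dividends) I = 3.11·e^(−0.0433·5/12) = 3.0544
Fair futures F* = (S − I)·e^(rT) = (119.62 − 3.0544)·e^0.032475 = 116.5656 × 1.033008 = 120.4132
Market kr 121.44 > fair 120.4132: forward overpriced → cash-and-carry (borrow at r, buy the stock and collect the dividends, short the forward).
Profit at T = |F_mkt − F*| = |121.44 − 120.4132| = kr 1.03 per share

kr 1.03 per share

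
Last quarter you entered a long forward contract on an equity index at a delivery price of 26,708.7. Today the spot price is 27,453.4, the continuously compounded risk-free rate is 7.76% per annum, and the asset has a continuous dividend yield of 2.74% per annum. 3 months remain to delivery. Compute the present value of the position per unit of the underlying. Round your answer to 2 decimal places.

1070.44

Current fair forward for the remaining 3 months: F = S·e^((r − q)·T), (r − q) = 0.0776 − 0.0274 = 0.0502
F = 27453.4 · e^(0.0502 × 3/12) = 27453.4 × 1.01262908 = 27800.1112
Value of long forward = (F − K)·e^(−rT) = (27800.1112 − 26708.7) · e^(−0.0776·3/12)
= 1091.4112 × 0.98078697 = 1070.44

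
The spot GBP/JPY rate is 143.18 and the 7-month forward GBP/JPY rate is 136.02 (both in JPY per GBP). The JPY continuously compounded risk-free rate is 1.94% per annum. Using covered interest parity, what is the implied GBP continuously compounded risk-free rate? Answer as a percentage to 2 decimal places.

10.73%

F = S·e^((r_JPY − r_GBP)T) ⇒ r_GBP = r_JPY − ln(F/S)/T
ln(136.02/143.18) = -0.051301; /(7/12) = -0.087945
r_GBP = 0.0194 + 0.087945 = 0.107345
r_GBP = 10.73%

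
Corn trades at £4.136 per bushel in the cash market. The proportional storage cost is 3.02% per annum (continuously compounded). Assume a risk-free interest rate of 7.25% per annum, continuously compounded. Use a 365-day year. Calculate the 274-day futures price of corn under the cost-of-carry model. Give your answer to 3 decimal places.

£4.467 per bushel

Net carry = r + u − y = 0.0725 + 0.0302 − 0.0000 = 0.1027
F = S·e^((r+u−y)T) = 4.136 · e^(0.1027 × 274/365) = 4.136 · e^0.077095
= 4.136 × 1.080145 = £4.467 per bushel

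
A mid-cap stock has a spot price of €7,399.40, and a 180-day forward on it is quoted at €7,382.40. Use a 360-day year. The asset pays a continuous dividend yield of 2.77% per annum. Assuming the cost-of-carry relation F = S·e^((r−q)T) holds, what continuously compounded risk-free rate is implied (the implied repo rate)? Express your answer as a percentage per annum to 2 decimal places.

2.31%

From F = S·e^((r−q)T): (r − q) = ln(F/S)/T
ln(7382.40/7399.40) = ln(0.997703) = -0.002300
(r − q) = -0.002300 / (180/360) = -0.004600
r = ln(F/S)/T + q = -0.004600 + 0.0277 = 0.023100
r = 2.31%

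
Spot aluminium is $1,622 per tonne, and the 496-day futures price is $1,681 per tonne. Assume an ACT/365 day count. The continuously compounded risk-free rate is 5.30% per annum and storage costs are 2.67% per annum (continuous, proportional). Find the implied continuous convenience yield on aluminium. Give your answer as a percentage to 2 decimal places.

F = S·e^((r+u−y)T) ⇒ (r+u−y) = ln(F/S)/T
ln(1681/1622) = 0.035729; /T ⇒ 0.026293
y = r + u − ln(F/S)/T = 0.0530 + 0.0267 − 0.026293 = 0.053407
y = 5.34%

5.34%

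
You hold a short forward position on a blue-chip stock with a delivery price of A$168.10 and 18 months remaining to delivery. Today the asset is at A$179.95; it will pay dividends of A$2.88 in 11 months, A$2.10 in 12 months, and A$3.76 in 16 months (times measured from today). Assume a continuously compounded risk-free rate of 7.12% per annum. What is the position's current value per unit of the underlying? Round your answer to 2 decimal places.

-A$20.80

PV(remaining dividends) I = 2.88·e^(−0.0712·11/12) + 2.10·e^(−0.0712·12/12) + 3.76·e^(−0.0712·16/12) = 8.0732
Current forward F = (S − I)·e^(rT) = (179.95 − 8.0732)·e^(0.0712·18/12) = 171.8768 × 1.112712 = 191.2494
Value (long) = (F − K)·e^(−rT) = (191.2494 − 168.10) × 0.898705 = 20.8045
Short position value = −(long value) = -A$20.80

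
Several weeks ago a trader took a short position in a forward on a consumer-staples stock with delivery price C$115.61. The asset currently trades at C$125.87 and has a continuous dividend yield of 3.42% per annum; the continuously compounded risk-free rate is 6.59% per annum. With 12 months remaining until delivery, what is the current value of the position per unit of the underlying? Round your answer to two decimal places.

-C$13.40

Current fair forward for the remaining 12 months: F = S·e^((r − q)·T), (r − q) = 0.0659 − 0.0342 = 0.0317
F = 125.87 · e^(0.0317 × 12/12) = 125.87 × 1.032208 = 129.9240
Value of long forward = (F − K)·e^(−rT) = (129.9240 − 115.61) · e^(−0.0659·12/12)
= 14.3140 × 0.936224 = 13.40
Short position value = −(long value) = -C$13.40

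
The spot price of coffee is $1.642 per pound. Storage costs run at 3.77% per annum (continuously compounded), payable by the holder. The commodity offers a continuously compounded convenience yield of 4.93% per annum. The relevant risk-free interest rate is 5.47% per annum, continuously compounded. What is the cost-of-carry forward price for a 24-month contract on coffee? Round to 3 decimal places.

Net carry = r + u − y = 0.0547 + 0.0377 − 0.0493 = 0.0431
F = S·e^((r+u−y)T) = 1.642 · e^(0.0431 × 24/12) = 1.642 · e^0.086200
= 1.642 × 1.090024 = $1.790 per pound

$1.790 per pound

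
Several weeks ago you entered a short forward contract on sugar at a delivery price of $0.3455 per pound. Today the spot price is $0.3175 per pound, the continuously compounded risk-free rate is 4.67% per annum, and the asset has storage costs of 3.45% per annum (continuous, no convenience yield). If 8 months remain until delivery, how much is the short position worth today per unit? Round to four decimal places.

Current fair forward for the remaining 8 months: F = S·e^((r + u)·T), (r + u) = 0.0467 + 0.0345 = 0.0812
F = 0.3175 · e^(0.0812 × 8/12) = 0.3175 × 1.055625 = 0.3352
Value of long forward = (F − K)·e^(−rT) = (0.3352 − 0.3455) · e^(−0.0467·8/12)
= -0.0103 × 0.969346 = -0.0100
Short position value = −(long value) = $0.0100

$0.0100 per pound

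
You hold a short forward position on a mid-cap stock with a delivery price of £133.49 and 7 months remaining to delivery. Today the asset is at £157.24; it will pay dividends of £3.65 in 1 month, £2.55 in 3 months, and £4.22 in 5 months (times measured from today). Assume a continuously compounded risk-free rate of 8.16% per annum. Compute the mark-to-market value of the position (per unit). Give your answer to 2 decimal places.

PV(remaining dividends) I = 3.65·e^(−0.0816·1/12) + 2.55·e^(−0.0816·3/12) + 4.22·e^(−0.0816·5/12) = 10.2027
Current forward F = (S − I)·e^(rT) = (157.24 − 10.2027)·e^(0.0816·7/12) = 147.0373 × 1.048751 = 154.2055
Value (long) = (F − K)·e^(−rT) = (154.2055 − 133.49) × 0.953515 = 19.7525
Short position value = −(long value) = -£19.75

-£19.75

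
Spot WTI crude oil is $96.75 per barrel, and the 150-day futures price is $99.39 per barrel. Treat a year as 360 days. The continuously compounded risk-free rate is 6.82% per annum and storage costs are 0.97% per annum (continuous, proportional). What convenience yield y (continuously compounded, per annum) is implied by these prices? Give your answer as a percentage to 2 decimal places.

1.33%

F = S·e^((r+u−y)T) ⇒ (r+u−y) = ln(F/S)/T
ln(99.39/96.75) = 0.026921; /T ⇒ 0.064610
y = r + u − ln(F/S)/T = 0.0682 + 0.0097 − 0.064610 = 0.013290
y = 1.33%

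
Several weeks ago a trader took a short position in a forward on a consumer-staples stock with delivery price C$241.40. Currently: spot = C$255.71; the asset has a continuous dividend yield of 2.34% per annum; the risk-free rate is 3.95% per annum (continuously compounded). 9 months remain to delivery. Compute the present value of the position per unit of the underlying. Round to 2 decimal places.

Current fair forward for the remaining 9 months: F = S·e^((r − q)·T), (r − q) = 0.0395 − 0.0234 = 0.0161
F = 255.71 · e^(0.0161 × 9/12) = 255.71 × 1.012148 = 258.8164
Value of long forward = (F − K)·e^(−rT) = (258.8164 − 241.40) · e^(−0.0395·9/12)
= 17.4164 × 0.970810 = 16.91
Short position value = −(long value) = -C$16.91

-C$16.91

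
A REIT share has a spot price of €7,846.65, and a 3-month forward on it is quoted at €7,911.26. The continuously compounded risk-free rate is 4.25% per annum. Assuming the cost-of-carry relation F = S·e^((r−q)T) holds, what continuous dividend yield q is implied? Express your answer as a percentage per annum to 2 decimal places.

From F = S·e^((r−q)T): (r − q) = ln(F/S)/T
ln(7911.26/7846.65) = ln(1.008234) = 0.008200
(r − q) = 0.008200 / (3/12) = 0.032800
q = r − ln(F/S)/T = 0.0425 − 0.032800 = 0.009700
q = 0.97%

0.97%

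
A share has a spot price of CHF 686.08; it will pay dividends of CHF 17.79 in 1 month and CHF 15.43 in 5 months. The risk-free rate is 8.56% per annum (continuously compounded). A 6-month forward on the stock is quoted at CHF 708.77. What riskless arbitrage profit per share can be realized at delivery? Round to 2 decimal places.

PV(dividends) I = 17.79·e^(−0.0856·1/12) + 15.43·e^(−0.0856·5/12) = 32.5529
Fair forward F* = (S − I)·e^(rT) = (686.08 − 32.5529)·e^0.042800 = 653.5271 × 1.043729 = 682.1052
Market CHF 708.77 > fair 682.1052: forward overpriced → cash-and-carry (borrow at r, buy the stock and collect the dividends, short the forward).
Profit at T = |F_mkt − F*| = |708.77 − 682.1052| = CHF 26.66 per share

CHF 26.66 per share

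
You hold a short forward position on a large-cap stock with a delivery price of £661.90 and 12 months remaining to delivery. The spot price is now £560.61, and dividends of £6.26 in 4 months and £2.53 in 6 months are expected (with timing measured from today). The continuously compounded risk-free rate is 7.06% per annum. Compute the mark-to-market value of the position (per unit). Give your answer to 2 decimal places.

PV(remaining dividends) I = 6.26·e^(−0.0706·4/12) + 2.53·e^(−0.0706·6/12) = 8.5567
Current forward F = (S − I)·e^(rT) = (560.61 − 8.5567)·e^(0.0706·12/12) = 552.0533 × 1.073152 = 592.4371
Value (long) = (F − K)·e^(−rT) = (592.4371 − 661.90) × 0.931835 = -64.7280
Short position value = −(long value) = £64.73

£64.73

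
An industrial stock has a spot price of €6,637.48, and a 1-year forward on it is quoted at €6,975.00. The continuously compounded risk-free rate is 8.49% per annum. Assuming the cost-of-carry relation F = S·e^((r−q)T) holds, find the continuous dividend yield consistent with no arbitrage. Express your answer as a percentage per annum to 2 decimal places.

3.53%

From F = S·e^((r−q)T): (r − q) = ln(F/S)/T
ln(6975.00/6637.48) = ln(1.050851) = 0.049600
(r − q) = 0.049600 / (1) = 0.049600
q = r − ln(F/S)/T = 0.0849 − 0.049600 = 0.035300
q = 3.53%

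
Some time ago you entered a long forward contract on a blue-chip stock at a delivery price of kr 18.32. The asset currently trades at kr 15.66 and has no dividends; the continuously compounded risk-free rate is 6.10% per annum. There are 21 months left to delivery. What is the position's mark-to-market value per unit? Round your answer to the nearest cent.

Current fair forward for the remaining 21 months: F = S·e^(r·T), r = 0.0610
F = 15.66 · e^(0.0610 × 21/12) = 15.66 × 1.112656 = 17.4242
Value of long forward = (F − K)·e^(−rT) = (17.4242 − 18.32) · e^(−0.0610·21/12)
= -0.8958 × 0.898750 = -0.81

-kr 0.81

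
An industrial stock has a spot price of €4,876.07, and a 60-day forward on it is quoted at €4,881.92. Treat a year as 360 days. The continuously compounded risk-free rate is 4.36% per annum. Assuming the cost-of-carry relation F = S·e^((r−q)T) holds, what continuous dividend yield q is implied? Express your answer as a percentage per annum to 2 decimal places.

3.64%

From F = S·e^((r−q)T): (r − q) = ln(F/S)/T
ln(4881.92/4876.07) = ln(1.001200) = 0.001199
(r − q) = 0.001199 / (60/360) = 0.007194
q = r − ln(F/S)/T = 0.0436 − 0.007194 = 0.036406
q = 3.64%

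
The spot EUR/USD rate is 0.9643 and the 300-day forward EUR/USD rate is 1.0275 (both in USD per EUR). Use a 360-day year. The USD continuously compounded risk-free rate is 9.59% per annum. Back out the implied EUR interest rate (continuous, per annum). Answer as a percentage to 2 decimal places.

1.97%

F = S·e^((r_USD − r_EUR)T) ⇒ r_EUR = r_USD − ln(F/S)/T
ln(1.0275/0.9643) = 0.063481; /(300/360) = 0.076177
r_EUR = 0.0959 − 0.076177 = 0.019723
r_EUR = 1.97%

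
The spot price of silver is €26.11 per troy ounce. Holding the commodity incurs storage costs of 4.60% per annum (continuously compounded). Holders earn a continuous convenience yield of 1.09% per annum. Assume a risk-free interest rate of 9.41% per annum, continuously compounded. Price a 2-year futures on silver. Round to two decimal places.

€33.81 per troy ounce

Net carry = r + u − y = 0.0941 + 0.0460 − 0.0109 = 0.1292
F = S·e^((r+u−y)T) = 26.11 · e^(0.1292 × 2) = 26.11 · e^0.258400
= 26.11 × 1.294857 = €33.81 per troy ounce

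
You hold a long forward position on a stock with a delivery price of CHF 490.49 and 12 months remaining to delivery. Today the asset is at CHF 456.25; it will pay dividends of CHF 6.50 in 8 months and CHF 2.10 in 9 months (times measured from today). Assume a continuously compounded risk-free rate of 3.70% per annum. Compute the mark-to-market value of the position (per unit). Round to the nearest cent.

-CHF 24.81

PV(remaining dividends) I = 6.50·e^(−0.0370·8/12) + 2.10·e^(−0.0370·9/12) = 8.3842
Current forward F = (S − I)·e^(rT) = (456.25 − 8.3842)·e^(0.0370·12/12) = 447.8658 × 1.037693 = 464.7472
Value (long) = (F − K)·e^(−rT) = (464.7472 − 490.49) × 0.963676 = -24.8077
Value = -CHF 24.81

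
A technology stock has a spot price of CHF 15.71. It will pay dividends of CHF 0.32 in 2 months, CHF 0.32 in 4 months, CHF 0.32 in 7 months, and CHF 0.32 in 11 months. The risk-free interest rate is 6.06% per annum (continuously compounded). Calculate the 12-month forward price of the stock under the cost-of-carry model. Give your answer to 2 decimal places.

CHF 15.37

PV(dividends) I = 0.32·e^(−0.0606·2/12) + 0.32·e^(−0.0606·4/12) + 0.32·e^(−0.0606·7/12) + 0.32·e^(−0.0606·11/12)
I = 0.3168 + 0.3136 + 0.3089 + 0.3027 = 1.2420
F = (S − I)·e^(rT) = (15.71 − 1.2420) · e^(0.0606·12/12)
= 14.4680 · e^0.060600 = 14.4680 × 1.062474 = CHF 15.37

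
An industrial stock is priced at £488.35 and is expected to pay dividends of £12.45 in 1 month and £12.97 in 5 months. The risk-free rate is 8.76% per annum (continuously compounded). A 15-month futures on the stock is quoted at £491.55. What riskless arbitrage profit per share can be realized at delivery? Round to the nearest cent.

PV(dividends) I = 12.45·e^(−0.0876·1/12) + 12.97·e^(−0.0876·5/12) = 24.8646
Fair futures F* = (S − I)·e^(rT) = (488.35 − 24.8646)·e^0.109500 = 463.4854 × 1.115720 = 517.1199
Market £491.55 < fair 517.1199: forward underpriced → reverse cash-and-carry (short the stock, invest proceeds at r, pay the dividends, go long the forward).
Profit at T = |F_mkt − F*| = |491.55 − 517.1199| = £25.57 per share

£25.57 per share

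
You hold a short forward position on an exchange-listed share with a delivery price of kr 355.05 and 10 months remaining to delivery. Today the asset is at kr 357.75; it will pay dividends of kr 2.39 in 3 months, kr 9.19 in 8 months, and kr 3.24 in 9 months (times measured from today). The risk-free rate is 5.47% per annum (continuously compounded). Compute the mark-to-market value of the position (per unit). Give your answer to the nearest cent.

PV(remaining dividends) I = 2.39·e^(−0.0547·3/12) + 9.19·e^(−0.0547·8/12) + 3.24·e^(−0.0547·9/12) = 14.3282
Current forward F = (S − I)·e^(rT) = (357.75 − 14.3282)·e^(0.0547·10/12) = 343.4218 × 1.046638 = 359.4383
Value (long) = (F − K)·e^(−rT) = (359.4383 − 355.05) × 0.955440 = 4.1928
Short position value = −(long value) = -kr 4.19

-kr 4.19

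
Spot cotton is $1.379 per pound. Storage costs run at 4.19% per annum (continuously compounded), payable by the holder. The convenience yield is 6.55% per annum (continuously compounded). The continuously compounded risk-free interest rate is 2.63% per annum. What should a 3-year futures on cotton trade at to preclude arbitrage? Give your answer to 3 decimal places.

$1.390 per pound

Net carry = r + u − y = 0.0263 + 0.0419 − 0.0655 = 0.0027
F = S·e^((r+u−y)T) = 1.379 · e^(0.0027 × 3) = 1.379 · e^0.008100
= 1.379 × 1.008133 = $1.390 per pound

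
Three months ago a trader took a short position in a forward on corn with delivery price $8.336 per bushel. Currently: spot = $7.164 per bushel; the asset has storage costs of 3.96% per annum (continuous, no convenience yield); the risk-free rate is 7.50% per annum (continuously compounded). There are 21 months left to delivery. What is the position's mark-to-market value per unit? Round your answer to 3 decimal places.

-$0.367 per bushel

Current fair forward for the remaining 21 months: F = S·e^((r + u)·T), (r + u) = 0.0750 + 0.0396 = 0.1146
F = 7.164 · e^(0.1146 × 21/12) = 7.164 × 1.222075 = 8.7549
Value of long forward = (F − K)·e^(−rT) = (8.7549 − 8.336) · e^(−0.0750·21/12)
= 0.4189 × 0.876998 = 0.367
Short position value = −(long value) = -$0.367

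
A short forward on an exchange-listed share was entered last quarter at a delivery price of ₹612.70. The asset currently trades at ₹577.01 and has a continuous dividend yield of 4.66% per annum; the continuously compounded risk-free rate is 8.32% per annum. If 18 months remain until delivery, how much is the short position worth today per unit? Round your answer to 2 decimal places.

Current fair forward for the remaining 18 months: F = S·e^((r − q)·T), (r − q) = 0.0832 − 0.0466 = 0.0366
F = 577.01 · e^(0.0366 × 18/12) = 577.01 × 1.056435 = 609.5736
Value of long forward = (F − K)·e^(−rT) = (609.5736 − 612.70) · e^(−0.0832·18/12)
= -3.1264 × 0.882673 = -2.76
Short position value = −(long value) = ₹2.76

₹2.76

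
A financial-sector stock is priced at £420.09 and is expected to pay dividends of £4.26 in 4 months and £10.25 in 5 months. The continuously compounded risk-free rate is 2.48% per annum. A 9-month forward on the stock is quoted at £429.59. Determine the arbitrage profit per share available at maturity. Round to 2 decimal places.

PV(dividends) I = 4.26·e^(−0.0248·4/12) + 10.25·e^(−0.0248·5/12) = 14.3696
Fair forward F* = (S − I)·e^(rT) = (420.09 − 14.3696)·e^0.018600 = 405.7204 × 1.018774 = 413.3374
Market £429.59 > fair 413.3374: forward overpriced → cash-and-carry (borrow at r, buy the stock and collect the dividends, short the forward).
Profit at T = |F_mkt − F*| = |429.59 − 413.3374| = £16.25 per share

£16.25 per share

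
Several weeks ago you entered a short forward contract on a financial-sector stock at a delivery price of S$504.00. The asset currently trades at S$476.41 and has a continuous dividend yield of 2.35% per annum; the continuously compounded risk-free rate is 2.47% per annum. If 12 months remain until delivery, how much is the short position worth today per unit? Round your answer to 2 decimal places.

Current fair forward for the remaining 12 months: F = S·e^((r − q)·T), (r − q) = 0.0247 − 0.0235 = 0.0012
F = 476.41 · e^(0.0012 × 12/12) = 476.41 × 1.001201 = 476.9822
Value of long forward = (F − K)·e^(−rT) = (476.9822 − 504.00) · e^(−0.0247·12/12)
= -27.0178 × 0.975603 = -26.36
Short position value = −(long value) = S$26.36

S$26.36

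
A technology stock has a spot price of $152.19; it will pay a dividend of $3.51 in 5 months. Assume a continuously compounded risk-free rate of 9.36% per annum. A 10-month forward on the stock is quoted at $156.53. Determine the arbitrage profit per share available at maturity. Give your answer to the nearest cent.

PV(dividends) I = 3.51·e^(−0.0936·5/12) = 3.3757
Fair forward F* = (S − I)·e^(rT) = (152.19 − 3.3757)·e^0.078000 = 148.8143 × 1.081123 = 160.8866
Market $156.53 < fair 160.8866: forward underpriced → reverse cash-and-carry (short the stock, invest proceeds at r, pay the dividends, go long the forward).
Profit at T = |F_mkt − F*| = |156.53 − 160.8866| = $4.36 per share

$4.36 per share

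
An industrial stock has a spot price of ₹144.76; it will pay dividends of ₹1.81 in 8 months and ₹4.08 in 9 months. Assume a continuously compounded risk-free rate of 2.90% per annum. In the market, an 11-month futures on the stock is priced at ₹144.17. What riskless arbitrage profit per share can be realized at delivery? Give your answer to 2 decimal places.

₹1.43 per share

PV(dividends) I = 1.81·e^(−0.0290·8/12) + 4.08·e^(−0.0290·9/12) = 5.7676
Fair futures F* = (S − I)·e^(rT) = (144.76 − 5.7676)·e^0.026583 = 138.9924 × 1.026939 = 142.7367
Market ₹144.17 > fair 142.7367: forward overpriced → cash-and-carry (borrow at r, buy the stock and collect the dividends, short the forward).
Profit at T = |F_mkt − F*| = |144.17 − 142.7367| = ₹1.43 per share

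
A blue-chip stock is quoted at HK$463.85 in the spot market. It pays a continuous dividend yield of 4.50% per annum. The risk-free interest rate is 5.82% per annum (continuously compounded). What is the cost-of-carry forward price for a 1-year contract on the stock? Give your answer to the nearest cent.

F = S·e^((r − q)T) = 463.85 · e^((0.0582 − 0.0450) × 1)
= 463.85 · e^0.013200 = 463.85 × 1.013288
F = HK$470.01

HK$470.01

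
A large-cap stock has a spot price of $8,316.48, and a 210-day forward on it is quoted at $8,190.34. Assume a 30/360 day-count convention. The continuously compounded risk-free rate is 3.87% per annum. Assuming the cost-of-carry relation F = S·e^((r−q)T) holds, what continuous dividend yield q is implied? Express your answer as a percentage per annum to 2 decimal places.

From F = S·e^((r−q)T): (r − q) = ln(F/S)/T
ln(8190.34/8316.48) = ln(0.984833) = -0.015283
(r − q) = -0.015283 / (210/360) = -0.026199
q = r − ln(F/S)/T = 0.0387 + 0.026199 = 0.064899
q = 6.49%

6.49%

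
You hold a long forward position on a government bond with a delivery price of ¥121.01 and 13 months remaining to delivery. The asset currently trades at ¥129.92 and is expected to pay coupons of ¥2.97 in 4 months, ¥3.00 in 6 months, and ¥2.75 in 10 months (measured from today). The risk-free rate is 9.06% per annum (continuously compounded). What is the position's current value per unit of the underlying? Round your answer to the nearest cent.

PV(remaining coupons) I = 2.97·e^(−0.0906·4/12) + 3.00·e^(−0.0906·6/12) + 2.75·e^(−0.0906·10/12) = 8.2988
Current forward F = (S − I)·e^(rT) = (129.92 − 8.2988)·e^(0.0906·13/12) = 121.6212 × 1.103128 = 134.1638
Value (long) = (F − K)·e^(−rT) = (134.1638 − 121.01) × 0.906513 = 11.9241
Value = ¥11.92

¥11.92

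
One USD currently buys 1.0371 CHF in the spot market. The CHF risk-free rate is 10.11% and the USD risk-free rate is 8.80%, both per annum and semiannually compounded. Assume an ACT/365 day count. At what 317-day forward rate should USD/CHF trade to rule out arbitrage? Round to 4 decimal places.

By covered interest parity, F = S · (1+r_CHF/2)^(2T) / (1+r_USD/2)^(2T)
= 1.0371 × 1.089433 / 1.077662 = 1.0371 × 1.010923
F = 1.0484 CHF per USD

1.0484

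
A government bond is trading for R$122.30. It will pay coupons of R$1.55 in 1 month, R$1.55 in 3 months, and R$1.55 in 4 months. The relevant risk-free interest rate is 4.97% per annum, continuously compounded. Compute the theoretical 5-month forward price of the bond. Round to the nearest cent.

R$120.16

PV(coupons) I = 1.55·e^(−0.0497·1/12) + 1.55·e^(−0.0497·3/12) + 1.55·e^(−0.0497·4/12)
I = 1.5436 + 1.5309 + 1.5245 = 4.5990
F = (S − I)·e^(rT) = (122.30 − 4.5990) · e^(0.0497·5/12)
= 117.7010 · e^0.020708 = 117.7010 × 1.020924 = R$120.16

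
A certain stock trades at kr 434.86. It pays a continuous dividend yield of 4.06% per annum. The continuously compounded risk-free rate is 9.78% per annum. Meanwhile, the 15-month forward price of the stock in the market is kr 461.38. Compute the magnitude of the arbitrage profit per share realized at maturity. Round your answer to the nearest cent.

Fair forward: F* = S·e^(carry·T), with carry = (r − q) = 0.0978 − 0.0406 = 0.0572
F* = 434.86 · e^(0.0572 × 15/12) = 434.86 · e^0.071500 = 434.86 × 1.074118 = kr 467.0910
Market kr 461.38 < fair kr 467.0910: forward underpriced → reverse cash-and-carry (short spot, go long the forward).
At maturity, profit = |F_mkt − F*| = |461.38 − 467.0910| = kr 5.71 per share

kr 5.71 per share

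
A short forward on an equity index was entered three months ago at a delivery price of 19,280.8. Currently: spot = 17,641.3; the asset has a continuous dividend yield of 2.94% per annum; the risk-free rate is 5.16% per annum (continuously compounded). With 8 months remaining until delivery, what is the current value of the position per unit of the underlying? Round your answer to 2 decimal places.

Current fair forward for the remaining 8 months: F = S·e^((r − q)·T), (r − q) = 0.0516 − 0.0294 = 0.0222
F = 17641.3 · e^(0.0222 × 8/12) = 17641.3 × 1.01491006 = 17904.3328
Value of long forward = (F − K)·e^(−rT) = (17904.3328 − 19280.8) · e^(−0.0516·8/12)
= -1376.4672 × 0.96618495 = -1329.92
Short position value = −(long value) = 1329.92

1329.92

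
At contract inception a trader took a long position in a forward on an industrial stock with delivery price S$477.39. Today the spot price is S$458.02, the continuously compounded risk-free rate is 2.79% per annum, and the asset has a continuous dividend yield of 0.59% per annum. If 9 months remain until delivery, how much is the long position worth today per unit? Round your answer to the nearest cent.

Current fair forward for the remaining 9 months: F = S·e^((r − q)·T), (r − q) = 0.0279 − 0.0059 = 0.0220
F = 458.02 · e^(0.0220 × 9/12) = 458.02 × 1.016637 = 465.6401
Value of long forward = (F − K)·e^(−rT) = (465.6401 − 477.39) · e^(−0.0279·9/12)
= -11.7499 × 0.979292 = -11.51

-S$11.51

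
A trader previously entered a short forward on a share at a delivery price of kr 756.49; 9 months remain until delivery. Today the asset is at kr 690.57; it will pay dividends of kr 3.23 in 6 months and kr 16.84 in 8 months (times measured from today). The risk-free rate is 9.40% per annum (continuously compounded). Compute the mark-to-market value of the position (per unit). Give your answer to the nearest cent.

kr 33.32

PV(remaining dividends) I = 3.23·e^(−0.0940·6/12) + 16.84·e^(−0.0940·8/12) = 18.8988
Current forward F = (S − I)·e^(rT) = (690.57 − 18.8988)·e^(0.0940·9/12) = 671.6712 × 1.073045 = 720.7334
Value (long) = (F − K)·e^(−rT) = (720.7334 − 756.49) × 0.931928 = -33.3226
Short position value = −(long value) = kr 33.32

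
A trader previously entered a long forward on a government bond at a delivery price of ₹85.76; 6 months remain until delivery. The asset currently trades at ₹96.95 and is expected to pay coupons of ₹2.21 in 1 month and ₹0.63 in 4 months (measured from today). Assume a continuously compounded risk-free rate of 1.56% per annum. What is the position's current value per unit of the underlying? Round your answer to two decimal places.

PV(remaining coupons) I = 2.21·e^(−0.0156·1/12) + 0.63·e^(−0.0156·4/12) = 2.8339
Current forward F = (S − I)·e^(rT) = (96.95 − 2.8339)·e^(0.0156·6/12) = 94.1161 × 1.007830 = 94.8530
Value (long) = (F − K)·e^(−rT) = (94.8530 − 85.76) × 0.992230 = 9.0223
Value = ₹9.02

₹9.02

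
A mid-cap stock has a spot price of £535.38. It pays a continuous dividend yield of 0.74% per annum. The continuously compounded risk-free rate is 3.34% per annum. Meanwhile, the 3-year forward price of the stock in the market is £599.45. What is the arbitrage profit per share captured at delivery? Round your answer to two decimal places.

£20.64 per share

Fair forward: F* = S·e^(carry·T), with carry = (r − q) = 0.0334 − 0.0074 = 0.0260
F* = 535.38 · e^(0.0260 × 3) = 535.38 · e^0.078000 = 535.38 × 1.081123 = £578.8116
Market £599.45 > fair £578.8116: forward overpriced → cash-and-carry (buy spot, short the forward).
At maturity, profit = |F_mkt − F*| = |599.45 − 578.8116| = £20.64 per share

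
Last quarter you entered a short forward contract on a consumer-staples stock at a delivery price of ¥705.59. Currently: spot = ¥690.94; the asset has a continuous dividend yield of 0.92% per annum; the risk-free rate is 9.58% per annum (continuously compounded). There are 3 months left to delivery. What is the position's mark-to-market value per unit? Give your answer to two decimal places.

-¥0.46

Current fair forward for the remaining 3 months: F = S·e^((r − q)·T), (r − q) = 0.0958 − 0.0092 = 0.0866
F = 690.94 · e^(0.0866 × 3/12) = 690.94 × 1.021886 = 706.0619
Value of long forward = (F − K)·e^(−rT) = (706.0619 − 705.59) · e^(−0.0958·3/12)
= 0.4719 × 0.976335 = 0.46
Short position value = −(long value) = -¥0.46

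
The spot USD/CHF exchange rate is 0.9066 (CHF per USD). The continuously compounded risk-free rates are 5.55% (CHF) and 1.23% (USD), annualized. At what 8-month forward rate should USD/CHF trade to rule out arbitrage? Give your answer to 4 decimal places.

0.9331

F = S·e^((r_CHF − r_USD)T) = 0.9066 · e^((0.0555 − 0.0123) × 8/12)
= 0.9066 · e^0.028800 = 0.9066 × 1.029219
F = 0.9331 CHF per USD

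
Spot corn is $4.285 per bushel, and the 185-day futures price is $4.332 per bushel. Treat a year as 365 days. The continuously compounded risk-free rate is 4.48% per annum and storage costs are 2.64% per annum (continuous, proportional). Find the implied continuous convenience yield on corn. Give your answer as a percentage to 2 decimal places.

F = S·e^((r+u−y)T) ⇒ (r+u−y) = ln(F/S)/T
ln(4.332/4.285) = 0.010909; /T ⇒ 0.021523
y = r + u − ln(F/S)/T = 0.0448 + 0.0264 − 0.021523 = 0.049677
y = 4.97%

4.97%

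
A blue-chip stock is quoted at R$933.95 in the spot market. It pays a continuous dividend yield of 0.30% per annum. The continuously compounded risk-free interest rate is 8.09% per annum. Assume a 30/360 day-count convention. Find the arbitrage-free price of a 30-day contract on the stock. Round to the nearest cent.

R$940.03

F = S·e^((r − q)T) = 933.95 · e^((0.0809 − 0.0030) × 30/360)
= 933.95 · e^0.006492 = 933.95 × 1.006513
F = R$940.03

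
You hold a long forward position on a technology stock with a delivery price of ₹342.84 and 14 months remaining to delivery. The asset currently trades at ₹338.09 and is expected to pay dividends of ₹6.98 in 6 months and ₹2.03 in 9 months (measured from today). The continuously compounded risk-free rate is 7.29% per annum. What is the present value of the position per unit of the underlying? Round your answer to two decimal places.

₹14.55

PV(remaining dividends) I = 6.98·e^(−0.0729·6/12) + 2.03·e^(−0.0729·9/12) = 8.6521
Current forward F = (S − I)·e^(rT) = (338.09 − 8.6521)·e^(0.0729·14/12) = 329.4379 × 1.088772 = 358.6828
Value (long) = (F − K)·e^(−rT) = (358.6828 − 342.84) × 0.918466 = 14.5511
Value = ₹14.55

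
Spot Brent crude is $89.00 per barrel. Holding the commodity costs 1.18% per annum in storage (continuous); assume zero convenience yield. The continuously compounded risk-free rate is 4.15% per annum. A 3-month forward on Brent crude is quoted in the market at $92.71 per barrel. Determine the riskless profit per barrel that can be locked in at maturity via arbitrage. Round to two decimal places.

Fair forward: F* = S·e^(carry·T), with carry = (r + u) = 0.0415 + 0.0118 = 0.0533
F* = 89.00 · e^(0.0533 × 3/12) = 89.00 · e^0.013325 = 89.00 × 1.013414 = $90.1938
Market $92.71 > fair $90.1938: forward overpriced → cash-and-carry (buy spot, short the forward).
At maturity, profit = |F_mkt − F*| = |92.71 − 90.1938| = $2.52 per barrel

$2.52 per barrel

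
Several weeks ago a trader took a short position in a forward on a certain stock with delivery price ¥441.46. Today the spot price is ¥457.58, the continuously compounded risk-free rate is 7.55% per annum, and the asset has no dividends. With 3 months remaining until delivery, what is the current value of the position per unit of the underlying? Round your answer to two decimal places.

-¥24.37

Current fair forward for the remaining 3 months: F = S·e^(r·T), r = 0.0755
F = 457.58 · e^(0.0755 × 3/12) = 457.58 × 1.019054 = 466.2987
Value of long forward = (F − K)·e^(−rT) = (466.2987 − 441.46) · e^(−0.0755·3/12)
= 24.8387 × 0.981302 = 24.37
Short position value = −(long value) = -¥24.37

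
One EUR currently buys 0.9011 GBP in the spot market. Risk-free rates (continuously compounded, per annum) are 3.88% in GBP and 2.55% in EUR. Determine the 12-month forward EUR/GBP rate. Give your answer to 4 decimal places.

F = S·e^((r_GBP − r_EUR)T) = 0.9011 · e^((0.0388 − 0.0255) × 12/12)
= 0.9011 · e^0.013300 = 0.9011 × 1.013389
F = 0.9132 GBP per EUR

0.9132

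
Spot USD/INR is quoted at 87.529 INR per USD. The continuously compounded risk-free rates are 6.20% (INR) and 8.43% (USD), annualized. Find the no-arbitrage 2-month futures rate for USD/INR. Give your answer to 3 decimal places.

87.204

F = S·e^((r_INR − r_USD)T) = 87.529 · e^((0.0620 − 0.0843) × 2/12)
= 87.529 · e^-0.003717 = 87.529 × 0.996290
F = 87.204 INR per USD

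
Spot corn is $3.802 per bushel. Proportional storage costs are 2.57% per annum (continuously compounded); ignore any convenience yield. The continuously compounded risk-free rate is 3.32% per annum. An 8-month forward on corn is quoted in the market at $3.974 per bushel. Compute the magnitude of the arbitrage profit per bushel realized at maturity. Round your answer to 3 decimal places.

Fair forward: F* = S·e^(carry·T), with carry = (r + u) = 0.0332 + 0.0257 = 0.0589
F* = 3.802 · e^(0.0589 × 8/12) = 3.802 · e^0.039267 = 3.802 × 1.040048 = $3.9543
Market $3.974 > fair $3.9543: forward overpriced → cash-and-carry (buy spot, short the forward).
At maturity, profit = |F_mkt − F*| = |3.974 − 3.9543| = $0.020 per bushel

$0.020 per bushel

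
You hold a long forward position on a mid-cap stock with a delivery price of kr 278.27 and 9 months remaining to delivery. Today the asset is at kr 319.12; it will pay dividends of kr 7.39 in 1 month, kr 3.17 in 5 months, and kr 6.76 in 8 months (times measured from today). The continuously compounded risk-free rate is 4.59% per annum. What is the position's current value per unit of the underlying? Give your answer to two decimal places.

PV(remaining dividends) I = 7.39·e^(−0.0459·1/12) + 3.17·e^(−0.0459·5/12) + 6.76·e^(−0.0459·8/12) = 17.0280
Current forward F = (S − I)·e^(rT) = (319.12 − 17.0280)·e^(0.0459·9/12) = 302.0920 × 1.035024 = 312.6725
Value (long) = (F − K)·e^(−rT) = (312.6725 − 278.27) × 0.966161 = 33.2384
Value = kr 33.24

kr 33.24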